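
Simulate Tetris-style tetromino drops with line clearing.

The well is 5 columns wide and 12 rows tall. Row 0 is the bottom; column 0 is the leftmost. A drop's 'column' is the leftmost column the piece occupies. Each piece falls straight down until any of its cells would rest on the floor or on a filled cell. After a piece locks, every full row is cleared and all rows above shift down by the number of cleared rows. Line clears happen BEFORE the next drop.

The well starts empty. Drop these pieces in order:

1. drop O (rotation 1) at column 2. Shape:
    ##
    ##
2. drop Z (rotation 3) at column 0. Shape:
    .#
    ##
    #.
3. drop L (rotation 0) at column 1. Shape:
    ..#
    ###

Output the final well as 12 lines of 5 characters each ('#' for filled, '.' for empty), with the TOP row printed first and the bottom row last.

Answer: .....
.....
.....
.....
.....
.....
.....
...#.
.###.
.#...
####.
#.##.

Derivation:
Drop 1: O rot1 at col 2 lands with bottom-row=0; cleared 0 line(s) (total 0); column heights now [0 0 2 2 0], max=2
Drop 2: Z rot3 at col 0 lands with bottom-row=0; cleared 0 line(s) (total 0); column heights now [2 3 2 2 0], max=3
Drop 3: L rot0 at col 1 lands with bottom-row=3; cleared 0 line(s) (total 0); column heights now [2 4 4 5 0], max=5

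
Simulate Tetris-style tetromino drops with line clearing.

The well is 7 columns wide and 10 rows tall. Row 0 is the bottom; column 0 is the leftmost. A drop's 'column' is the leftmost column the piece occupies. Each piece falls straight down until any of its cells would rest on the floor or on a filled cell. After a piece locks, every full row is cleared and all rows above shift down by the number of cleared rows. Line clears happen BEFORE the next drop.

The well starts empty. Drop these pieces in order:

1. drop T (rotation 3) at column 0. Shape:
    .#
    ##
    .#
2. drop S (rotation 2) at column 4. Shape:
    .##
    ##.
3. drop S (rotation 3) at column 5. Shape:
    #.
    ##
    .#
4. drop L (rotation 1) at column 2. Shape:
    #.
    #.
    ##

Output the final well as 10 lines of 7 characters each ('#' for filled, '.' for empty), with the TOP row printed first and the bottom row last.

Answer: .......
.......
.......
.......
.......
.....#.
.....##
.##...#
###..##
.#####.

Derivation:
Drop 1: T rot3 at col 0 lands with bottom-row=0; cleared 0 line(s) (total 0); column heights now [2 3 0 0 0 0 0], max=3
Drop 2: S rot2 at col 4 lands with bottom-row=0; cleared 0 line(s) (total 0); column heights now [2 3 0 0 1 2 2], max=3
Drop 3: S rot3 at col 5 lands with bottom-row=2; cleared 0 line(s) (total 0); column heights now [2 3 0 0 1 5 4], max=5
Drop 4: L rot1 at col 2 lands with bottom-row=0; cleared 0 line(s) (total 0); column heights now [2 3 3 1 1 5 4], max=5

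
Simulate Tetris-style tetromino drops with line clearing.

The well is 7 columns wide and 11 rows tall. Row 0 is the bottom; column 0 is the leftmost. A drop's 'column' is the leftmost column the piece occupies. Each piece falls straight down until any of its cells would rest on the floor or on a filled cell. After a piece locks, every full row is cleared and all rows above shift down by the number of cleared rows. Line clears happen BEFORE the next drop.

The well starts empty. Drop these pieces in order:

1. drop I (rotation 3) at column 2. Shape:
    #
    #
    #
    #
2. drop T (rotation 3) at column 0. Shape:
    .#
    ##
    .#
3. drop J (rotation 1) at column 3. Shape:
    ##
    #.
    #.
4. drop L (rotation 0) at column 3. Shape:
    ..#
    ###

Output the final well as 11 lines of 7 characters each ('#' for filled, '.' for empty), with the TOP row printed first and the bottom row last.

Answer: .......
.......
.......
.......
.......
.......
.....#.
..####.
.####..
####...
.###...

Derivation:
Drop 1: I rot3 at col 2 lands with bottom-row=0; cleared 0 line(s) (total 0); column heights now [0 0 4 0 0 0 0], max=4
Drop 2: T rot3 at col 0 lands with bottom-row=0; cleared 0 line(s) (total 0); column heights now [2 3 4 0 0 0 0], max=4
Drop 3: J rot1 at col 3 lands with bottom-row=0; cleared 0 line(s) (total 0); column heights now [2 3 4 3 3 0 0], max=4
Drop 4: L rot0 at col 3 lands with bottom-row=3; cleared 0 line(s) (total 0); column heights now [2 3 4 4 4 5 0], max=5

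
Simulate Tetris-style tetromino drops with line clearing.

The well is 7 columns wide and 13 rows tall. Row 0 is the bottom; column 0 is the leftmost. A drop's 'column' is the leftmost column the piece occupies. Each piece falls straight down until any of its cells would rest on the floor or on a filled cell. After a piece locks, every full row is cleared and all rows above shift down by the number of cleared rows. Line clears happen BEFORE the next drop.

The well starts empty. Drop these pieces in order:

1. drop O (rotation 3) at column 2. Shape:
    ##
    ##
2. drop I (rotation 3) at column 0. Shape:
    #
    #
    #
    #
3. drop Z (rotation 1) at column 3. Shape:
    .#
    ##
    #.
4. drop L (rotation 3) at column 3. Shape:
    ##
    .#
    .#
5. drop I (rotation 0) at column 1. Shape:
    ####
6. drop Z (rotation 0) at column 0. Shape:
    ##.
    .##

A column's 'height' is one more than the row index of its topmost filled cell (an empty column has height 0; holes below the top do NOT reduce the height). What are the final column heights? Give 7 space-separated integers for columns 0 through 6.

Answer: 11 11 10 9 9 0 0

Derivation:
Drop 1: O rot3 at col 2 lands with bottom-row=0; cleared 0 line(s) (total 0); column heights now [0 0 2 2 0 0 0], max=2
Drop 2: I rot3 at col 0 lands with bottom-row=0; cleared 0 line(s) (total 0); column heights now [4 0 2 2 0 0 0], max=4
Drop 3: Z rot1 at col 3 lands with bottom-row=2; cleared 0 line(s) (total 0); column heights now [4 0 2 4 5 0 0], max=5
Drop 4: L rot3 at col 3 lands with bottom-row=5; cleared 0 line(s) (total 0); column heights now [4 0 2 8 8 0 0], max=8
Drop 5: I rot0 at col 1 lands with bottom-row=8; cleared 0 line(s) (total 0); column heights now [4 9 9 9 9 0 0], max=9
Drop 6: Z rot0 at col 0 lands with bottom-row=9; cleared 0 line(s) (total 0); column heights now [11 11 10 9 9 0 0], max=11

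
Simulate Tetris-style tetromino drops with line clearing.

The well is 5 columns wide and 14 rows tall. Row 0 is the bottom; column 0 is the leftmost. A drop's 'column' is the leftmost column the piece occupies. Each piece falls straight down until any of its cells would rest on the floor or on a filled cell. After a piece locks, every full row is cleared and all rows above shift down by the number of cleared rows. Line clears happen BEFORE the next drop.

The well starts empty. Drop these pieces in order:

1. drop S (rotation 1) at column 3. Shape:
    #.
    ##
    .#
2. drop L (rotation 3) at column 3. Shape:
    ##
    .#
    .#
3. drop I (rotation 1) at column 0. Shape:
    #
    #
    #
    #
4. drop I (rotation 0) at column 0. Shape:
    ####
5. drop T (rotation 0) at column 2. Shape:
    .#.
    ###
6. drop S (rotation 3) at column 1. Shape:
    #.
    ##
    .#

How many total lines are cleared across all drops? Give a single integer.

Drop 1: S rot1 at col 3 lands with bottom-row=0; cleared 0 line(s) (total 0); column heights now [0 0 0 3 2], max=3
Drop 2: L rot3 at col 3 lands with bottom-row=2; cleared 0 line(s) (total 0); column heights now [0 0 0 5 5], max=5
Drop 3: I rot1 at col 0 lands with bottom-row=0; cleared 0 line(s) (total 0); column heights now [4 0 0 5 5], max=5
Drop 4: I rot0 at col 0 lands with bottom-row=5; cleared 0 line(s) (total 0); column heights now [6 6 6 6 5], max=6
Drop 5: T rot0 at col 2 lands with bottom-row=6; cleared 0 line(s) (total 0); column heights now [6 6 7 8 7], max=8
Drop 6: S rot3 at col 1 lands with bottom-row=7; cleared 0 line(s) (total 0); column heights now [6 10 9 8 7], max=10

Answer: 0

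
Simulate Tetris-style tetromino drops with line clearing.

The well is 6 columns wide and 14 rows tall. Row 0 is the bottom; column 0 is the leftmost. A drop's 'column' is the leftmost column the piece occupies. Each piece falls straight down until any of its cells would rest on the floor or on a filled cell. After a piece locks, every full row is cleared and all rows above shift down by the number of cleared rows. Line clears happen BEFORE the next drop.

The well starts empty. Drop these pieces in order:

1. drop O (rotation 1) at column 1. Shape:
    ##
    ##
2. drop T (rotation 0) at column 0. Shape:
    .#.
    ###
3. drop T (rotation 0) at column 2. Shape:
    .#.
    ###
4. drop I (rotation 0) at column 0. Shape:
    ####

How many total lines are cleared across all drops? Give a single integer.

Answer: 0

Derivation:
Drop 1: O rot1 at col 1 lands with bottom-row=0; cleared 0 line(s) (total 0); column heights now [0 2 2 0 0 0], max=2
Drop 2: T rot0 at col 0 lands with bottom-row=2; cleared 0 line(s) (total 0); column heights now [3 4 3 0 0 0], max=4
Drop 3: T rot0 at col 2 lands with bottom-row=3; cleared 0 line(s) (total 0); column heights now [3 4 4 5 4 0], max=5
Drop 4: I rot0 at col 0 lands with bottom-row=5; cleared 0 line(s) (total 0); column heights now [6 6 6 6 4 0], max=6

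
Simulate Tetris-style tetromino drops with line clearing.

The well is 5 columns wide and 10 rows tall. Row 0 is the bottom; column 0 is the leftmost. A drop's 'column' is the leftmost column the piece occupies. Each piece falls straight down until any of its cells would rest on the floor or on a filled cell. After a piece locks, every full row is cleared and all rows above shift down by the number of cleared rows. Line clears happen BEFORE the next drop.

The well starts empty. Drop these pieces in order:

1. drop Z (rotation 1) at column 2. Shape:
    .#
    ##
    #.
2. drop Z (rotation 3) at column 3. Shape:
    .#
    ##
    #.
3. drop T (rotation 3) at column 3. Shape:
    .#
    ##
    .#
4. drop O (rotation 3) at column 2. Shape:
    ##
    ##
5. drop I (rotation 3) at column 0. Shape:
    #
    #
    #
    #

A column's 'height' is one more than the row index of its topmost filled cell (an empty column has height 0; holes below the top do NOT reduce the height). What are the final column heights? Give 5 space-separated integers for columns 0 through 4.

Answer: 4 0 10 10 9

Derivation:
Drop 1: Z rot1 at col 2 lands with bottom-row=0; cleared 0 line(s) (total 0); column heights now [0 0 2 3 0], max=3
Drop 2: Z rot3 at col 3 lands with bottom-row=3; cleared 0 line(s) (total 0); column heights now [0 0 2 5 6], max=6
Drop 3: T rot3 at col 3 lands with bottom-row=6; cleared 0 line(s) (total 0); column heights now [0 0 2 8 9], max=9
Drop 4: O rot3 at col 2 lands with bottom-row=8; cleared 0 line(s) (total 0); column heights now [0 0 10 10 9], max=10
Drop 5: I rot3 at col 0 lands with bottom-row=0; cleared 0 line(s) (total 0); column heights now [4 0 10 10 9], max=10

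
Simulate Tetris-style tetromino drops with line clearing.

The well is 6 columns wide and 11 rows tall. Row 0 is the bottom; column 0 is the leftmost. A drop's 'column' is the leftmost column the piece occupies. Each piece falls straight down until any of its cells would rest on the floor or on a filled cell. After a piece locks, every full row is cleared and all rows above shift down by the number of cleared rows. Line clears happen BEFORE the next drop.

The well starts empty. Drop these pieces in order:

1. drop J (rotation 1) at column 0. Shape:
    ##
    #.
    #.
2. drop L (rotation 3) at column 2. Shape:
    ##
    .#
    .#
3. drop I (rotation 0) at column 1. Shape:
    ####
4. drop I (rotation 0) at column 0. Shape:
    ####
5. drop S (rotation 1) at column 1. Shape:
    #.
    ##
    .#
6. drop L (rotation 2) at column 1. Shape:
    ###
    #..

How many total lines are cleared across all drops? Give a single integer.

Answer: 0

Derivation:
Drop 1: J rot1 at col 0 lands with bottom-row=0; cleared 0 line(s) (total 0); column heights now [3 3 0 0 0 0], max=3
Drop 2: L rot3 at col 2 lands with bottom-row=0; cleared 0 line(s) (total 0); column heights now [3 3 3 3 0 0], max=3
Drop 3: I rot0 at col 1 lands with bottom-row=3; cleared 0 line(s) (total 0); column heights now [3 4 4 4 4 0], max=4
Drop 4: I rot0 at col 0 lands with bottom-row=4; cleared 0 line(s) (total 0); column heights now [5 5 5 5 4 0], max=5
Drop 5: S rot1 at col 1 lands with bottom-row=5; cleared 0 line(s) (total 0); column heights now [5 8 7 5 4 0], max=8
Drop 6: L rot2 at col 1 lands with bottom-row=8; cleared 0 line(s) (total 0); column heights now [5 10 10 10 4 0], max=10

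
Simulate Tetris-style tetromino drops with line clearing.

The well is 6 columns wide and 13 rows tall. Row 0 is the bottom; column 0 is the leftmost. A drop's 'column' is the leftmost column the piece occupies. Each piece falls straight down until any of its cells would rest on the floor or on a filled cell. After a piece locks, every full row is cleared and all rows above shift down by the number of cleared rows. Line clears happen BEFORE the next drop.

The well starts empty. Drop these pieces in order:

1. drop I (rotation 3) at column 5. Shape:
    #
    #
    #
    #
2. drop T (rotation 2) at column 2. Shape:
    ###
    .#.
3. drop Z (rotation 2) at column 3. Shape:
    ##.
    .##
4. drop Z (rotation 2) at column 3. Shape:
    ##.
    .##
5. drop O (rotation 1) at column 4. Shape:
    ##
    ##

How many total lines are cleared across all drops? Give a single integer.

Drop 1: I rot3 at col 5 lands with bottom-row=0; cleared 0 line(s) (total 0); column heights now [0 0 0 0 0 4], max=4
Drop 2: T rot2 at col 2 lands with bottom-row=0; cleared 0 line(s) (total 0); column heights now [0 0 2 2 2 4], max=4
Drop 3: Z rot2 at col 3 lands with bottom-row=4; cleared 0 line(s) (total 0); column heights now [0 0 2 6 6 5], max=6
Drop 4: Z rot2 at col 3 lands with bottom-row=6; cleared 0 line(s) (total 0); column heights now [0 0 2 8 8 7], max=8
Drop 5: O rot1 at col 4 lands with bottom-row=8; cleared 0 line(s) (total 0); column heights now [0 0 2 8 10 10], max=10

Answer: 0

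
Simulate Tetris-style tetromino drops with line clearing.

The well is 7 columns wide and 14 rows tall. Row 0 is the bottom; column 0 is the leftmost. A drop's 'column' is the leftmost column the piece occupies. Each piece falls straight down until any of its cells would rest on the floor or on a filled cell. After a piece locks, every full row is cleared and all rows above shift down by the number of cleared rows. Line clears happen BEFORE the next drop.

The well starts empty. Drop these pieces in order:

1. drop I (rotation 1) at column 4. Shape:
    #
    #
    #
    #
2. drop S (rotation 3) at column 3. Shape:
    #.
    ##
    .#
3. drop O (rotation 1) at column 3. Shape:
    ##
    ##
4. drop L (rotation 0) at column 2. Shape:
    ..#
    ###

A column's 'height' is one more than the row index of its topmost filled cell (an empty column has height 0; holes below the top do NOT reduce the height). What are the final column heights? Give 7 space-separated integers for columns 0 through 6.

Answer: 0 0 10 10 11 0 0

Derivation:
Drop 1: I rot1 at col 4 lands with bottom-row=0; cleared 0 line(s) (total 0); column heights now [0 0 0 0 4 0 0], max=4
Drop 2: S rot3 at col 3 lands with bottom-row=4; cleared 0 line(s) (total 0); column heights now [0 0 0 7 6 0 0], max=7
Drop 3: O rot1 at col 3 lands with bottom-row=7; cleared 0 line(s) (total 0); column heights now [0 0 0 9 9 0 0], max=9
Drop 4: L rot0 at col 2 lands with bottom-row=9; cleared 0 line(s) (total 0); column heights now [0 0 10 10 11 0 0], max=11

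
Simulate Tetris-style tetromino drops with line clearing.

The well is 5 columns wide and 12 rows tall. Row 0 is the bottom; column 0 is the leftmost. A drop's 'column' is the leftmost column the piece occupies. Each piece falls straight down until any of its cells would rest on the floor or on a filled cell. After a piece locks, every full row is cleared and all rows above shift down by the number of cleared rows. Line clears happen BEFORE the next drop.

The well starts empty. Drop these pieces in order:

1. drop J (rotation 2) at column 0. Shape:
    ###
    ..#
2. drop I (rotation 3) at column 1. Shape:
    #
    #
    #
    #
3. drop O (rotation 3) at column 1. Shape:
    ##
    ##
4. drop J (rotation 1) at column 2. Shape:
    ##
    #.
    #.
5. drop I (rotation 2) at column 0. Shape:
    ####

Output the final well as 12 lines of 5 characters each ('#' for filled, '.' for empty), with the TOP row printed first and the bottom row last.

Drop 1: J rot2 at col 0 lands with bottom-row=0; cleared 0 line(s) (total 0); column heights now [2 2 2 0 0], max=2
Drop 2: I rot3 at col 1 lands with bottom-row=2; cleared 0 line(s) (total 0); column heights now [2 6 2 0 0], max=6
Drop 3: O rot3 at col 1 lands with bottom-row=6; cleared 0 line(s) (total 0); column heights now [2 8 8 0 0], max=8
Drop 4: J rot1 at col 2 lands with bottom-row=8; cleared 0 line(s) (total 0); column heights now [2 8 11 11 0], max=11
Drop 5: I rot2 at col 0 lands with bottom-row=11; cleared 0 line(s) (total 0); column heights now [12 12 12 12 0], max=12

Answer: ####.
..##.
..#..
..#..
.##..
.##..
.#...
.#...
.#...
.#...
###..
..#..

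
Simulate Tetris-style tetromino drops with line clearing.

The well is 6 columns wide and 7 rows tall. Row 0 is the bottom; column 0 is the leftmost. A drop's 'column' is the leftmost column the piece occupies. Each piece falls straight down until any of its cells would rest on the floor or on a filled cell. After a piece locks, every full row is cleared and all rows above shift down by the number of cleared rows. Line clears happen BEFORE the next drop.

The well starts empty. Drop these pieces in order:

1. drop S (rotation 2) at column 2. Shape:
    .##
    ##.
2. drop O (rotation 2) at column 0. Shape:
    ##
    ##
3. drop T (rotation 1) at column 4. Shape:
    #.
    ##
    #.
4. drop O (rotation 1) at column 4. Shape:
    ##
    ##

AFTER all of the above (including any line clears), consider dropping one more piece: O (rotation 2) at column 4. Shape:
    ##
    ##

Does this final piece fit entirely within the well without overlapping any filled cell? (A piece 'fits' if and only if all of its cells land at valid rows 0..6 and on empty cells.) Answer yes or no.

Drop 1: S rot2 at col 2 lands with bottom-row=0; cleared 0 line(s) (total 0); column heights now [0 0 1 2 2 0], max=2
Drop 2: O rot2 at col 0 lands with bottom-row=0; cleared 0 line(s) (total 0); column heights now [2 2 1 2 2 0], max=2
Drop 3: T rot1 at col 4 lands with bottom-row=2; cleared 0 line(s) (total 0); column heights now [2 2 1 2 5 4], max=5
Drop 4: O rot1 at col 4 lands with bottom-row=5; cleared 0 line(s) (total 0); column heights now [2 2 1 2 7 7], max=7
Test piece O rot2 at col 4 (width 2): heights before test = [2 2 1 2 7 7]; fits = False

Answer: no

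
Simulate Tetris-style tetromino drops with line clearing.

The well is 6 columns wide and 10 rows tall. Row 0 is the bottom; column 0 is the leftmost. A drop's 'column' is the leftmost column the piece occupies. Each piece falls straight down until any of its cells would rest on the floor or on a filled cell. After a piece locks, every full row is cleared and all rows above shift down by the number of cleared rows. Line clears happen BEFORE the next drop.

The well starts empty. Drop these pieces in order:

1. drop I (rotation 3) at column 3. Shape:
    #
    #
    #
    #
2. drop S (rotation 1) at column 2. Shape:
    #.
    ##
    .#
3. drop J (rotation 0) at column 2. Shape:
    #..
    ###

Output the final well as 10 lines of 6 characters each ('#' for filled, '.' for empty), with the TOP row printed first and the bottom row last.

Answer: ......
..#...
..###.
..#...
..##..
...#..
...#..
...#..
...#..
...#..

Derivation:
Drop 1: I rot3 at col 3 lands with bottom-row=0; cleared 0 line(s) (total 0); column heights now [0 0 0 4 0 0], max=4
Drop 2: S rot1 at col 2 lands with bottom-row=4; cleared 0 line(s) (total 0); column heights now [0 0 7 6 0 0], max=7
Drop 3: J rot0 at col 2 lands with bottom-row=7; cleared 0 line(s) (total 0); column heights now [0 0 9 8 8 0], max=9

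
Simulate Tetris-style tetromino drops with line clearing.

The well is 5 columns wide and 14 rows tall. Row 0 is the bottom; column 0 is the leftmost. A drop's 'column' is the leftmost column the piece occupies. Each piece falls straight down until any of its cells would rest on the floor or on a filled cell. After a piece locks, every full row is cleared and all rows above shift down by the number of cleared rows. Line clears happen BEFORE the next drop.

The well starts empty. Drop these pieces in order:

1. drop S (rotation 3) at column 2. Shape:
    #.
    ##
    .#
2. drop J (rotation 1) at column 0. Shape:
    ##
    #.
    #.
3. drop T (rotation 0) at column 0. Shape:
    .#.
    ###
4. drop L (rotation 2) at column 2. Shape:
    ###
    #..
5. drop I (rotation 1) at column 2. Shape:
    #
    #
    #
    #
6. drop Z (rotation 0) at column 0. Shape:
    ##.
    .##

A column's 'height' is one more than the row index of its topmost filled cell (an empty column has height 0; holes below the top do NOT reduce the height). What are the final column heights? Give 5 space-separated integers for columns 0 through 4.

Answer: 12 12 11 6 6

Derivation:
Drop 1: S rot3 at col 2 lands with bottom-row=0; cleared 0 line(s) (total 0); column heights now [0 0 3 2 0], max=3
Drop 2: J rot1 at col 0 lands with bottom-row=0; cleared 0 line(s) (total 0); column heights now [3 3 3 2 0], max=3
Drop 3: T rot0 at col 0 lands with bottom-row=3; cleared 0 line(s) (total 0); column heights now [4 5 4 2 0], max=5
Drop 4: L rot2 at col 2 lands with bottom-row=4; cleared 0 line(s) (total 0); column heights now [4 5 6 6 6], max=6
Drop 5: I rot1 at col 2 lands with bottom-row=6; cleared 0 line(s) (total 0); column heights now [4 5 10 6 6], max=10
Drop 6: Z rot0 at col 0 lands with bottom-row=10; cleared 0 line(s) (total 0); column heights now [12 12 11 6 6], max=12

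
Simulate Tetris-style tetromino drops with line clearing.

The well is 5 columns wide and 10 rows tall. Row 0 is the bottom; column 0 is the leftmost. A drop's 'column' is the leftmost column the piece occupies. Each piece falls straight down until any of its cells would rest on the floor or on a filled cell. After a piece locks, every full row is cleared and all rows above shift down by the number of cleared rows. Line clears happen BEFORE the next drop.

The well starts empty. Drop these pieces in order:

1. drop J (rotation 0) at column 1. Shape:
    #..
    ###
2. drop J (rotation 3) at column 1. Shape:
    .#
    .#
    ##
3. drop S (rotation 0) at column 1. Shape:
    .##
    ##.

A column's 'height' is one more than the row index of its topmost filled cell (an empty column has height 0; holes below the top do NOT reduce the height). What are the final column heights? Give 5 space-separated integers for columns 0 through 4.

Drop 1: J rot0 at col 1 lands with bottom-row=0; cleared 0 line(s) (total 0); column heights now [0 2 1 1 0], max=2
Drop 2: J rot3 at col 1 lands with bottom-row=2; cleared 0 line(s) (total 0); column heights now [0 3 5 1 0], max=5
Drop 3: S rot0 at col 1 lands with bottom-row=5; cleared 0 line(s) (total 0); column heights now [0 6 7 7 0], max=7

Answer: 0 6 7 7 0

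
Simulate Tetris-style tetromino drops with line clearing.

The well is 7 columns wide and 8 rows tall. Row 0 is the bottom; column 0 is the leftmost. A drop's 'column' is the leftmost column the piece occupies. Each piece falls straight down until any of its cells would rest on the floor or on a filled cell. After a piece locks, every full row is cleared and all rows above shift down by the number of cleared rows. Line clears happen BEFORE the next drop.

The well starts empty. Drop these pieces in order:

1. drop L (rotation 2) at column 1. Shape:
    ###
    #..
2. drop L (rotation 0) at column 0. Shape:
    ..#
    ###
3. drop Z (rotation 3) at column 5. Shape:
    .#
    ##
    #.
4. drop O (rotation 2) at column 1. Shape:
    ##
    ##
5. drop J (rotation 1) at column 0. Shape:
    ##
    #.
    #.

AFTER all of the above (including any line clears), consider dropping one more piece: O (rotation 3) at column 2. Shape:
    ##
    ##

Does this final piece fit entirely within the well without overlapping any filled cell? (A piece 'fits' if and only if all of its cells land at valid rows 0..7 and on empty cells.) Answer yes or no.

Drop 1: L rot2 at col 1 lands with bottom-row=0; cleared 0 line(s) (total 0); column heights now [0 2 2 2 0 0 0], max=2
Drop 2: L rot0 at col 0 lands with bottom-row=2; cleared 0 line(s) (total 0); column heights now [3 3 4 2 0 0 0], max=4
Drop 3: Z rot3 at col 5 lands with bottom-row=0; cleared 0 line(s) (total 0); column heights now [3 3 4 2 0 2 3], max=4
Drop 4: O rot2 at col 1 lands with bottom-row=4; cleared 0 line(s) (total 0); column heights now [3 6 6 2 0 2 3], max=6
Drop 5: J rot1 at col 0 lands with bottom-row=4; cleared 0 line(s) (total 0); column heights now [7 7 6 2 0 2 3], max=7
Test piece O rot3 at col 2 (width 2): heights before test = [7 7 6 2 0 2 3]; fits = True

Answer: yes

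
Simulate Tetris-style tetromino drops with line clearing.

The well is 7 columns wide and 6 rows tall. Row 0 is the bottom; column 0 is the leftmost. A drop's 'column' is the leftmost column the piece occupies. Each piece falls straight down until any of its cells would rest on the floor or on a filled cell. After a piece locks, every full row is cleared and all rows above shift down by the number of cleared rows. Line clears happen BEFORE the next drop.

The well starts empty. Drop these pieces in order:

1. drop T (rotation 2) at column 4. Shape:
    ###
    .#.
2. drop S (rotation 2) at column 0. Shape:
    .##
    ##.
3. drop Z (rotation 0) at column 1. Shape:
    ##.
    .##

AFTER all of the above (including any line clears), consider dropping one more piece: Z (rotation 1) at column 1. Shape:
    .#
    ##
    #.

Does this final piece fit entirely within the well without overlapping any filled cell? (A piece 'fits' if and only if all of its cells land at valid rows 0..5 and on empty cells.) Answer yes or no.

Drop 1: T rot2 at col 4 lands with bottom-row=0; cleared 0 line(s) (total 0); column heights now [0 0 0 0 2 2 2], max=2
Drop 2: S rot2 at col 0 lands with bottom-row=0; cleared 0 line(s) (total 0); column heights now [1 2 2 0 2 2 2], max=2
Drop 3: Z rot0 at col 1 lands with bottom-row=2; cleared 0 line(s) (total 0); column heights now [1 4 4 3 2 2 2], max=4
Test piece Z rot1 at col 1 (width 2): heights before test = [1 4 4 3 2 2 2]; fits = False

Answer: no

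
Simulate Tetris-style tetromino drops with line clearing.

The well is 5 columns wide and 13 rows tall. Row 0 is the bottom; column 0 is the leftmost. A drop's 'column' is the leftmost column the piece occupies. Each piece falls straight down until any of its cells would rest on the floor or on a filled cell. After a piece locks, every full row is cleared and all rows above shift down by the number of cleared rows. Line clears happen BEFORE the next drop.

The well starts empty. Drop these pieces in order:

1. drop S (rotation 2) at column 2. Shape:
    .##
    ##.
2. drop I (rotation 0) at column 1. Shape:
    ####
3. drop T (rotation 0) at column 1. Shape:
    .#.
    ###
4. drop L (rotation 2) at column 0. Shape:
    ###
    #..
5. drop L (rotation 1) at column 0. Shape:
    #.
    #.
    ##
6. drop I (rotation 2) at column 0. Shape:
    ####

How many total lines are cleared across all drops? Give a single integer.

Answer: 0

Derivation:
Drop 1: S rot2 at col 2 lands with bottom-row=0; cleared 0 line(s) (total 0); column heights now [0 0 1 2 2], max=2
Drop 2: I rot0 at col 1 lands with bottom-row=2; cleared 0 line(s) (total 0); column heights now [0 3 3 3 3], max=3
Drop 3: T rot0 at col 1 lands with bottom-row=3; cleared 0 line(s) (total 0); column heights now [0 4 5 4 3], max=5
Drop 4: L rot2 at col 0 lands with bottom-row=4; cleared 0 line(s) (total 0); column heights now [6 6 6 4 3], max=6
Drop 5: L rot1 at col 0 lands with bottom-row=6; cleared 0 line(s) (total 0); column heights now [9 7 6 4 3], max=9
Drop 6: I rot2 at col 0 lands with bottom-row=9; cleared 0 line(s) (total 0); column heights now [10 10 10 10 3], max=10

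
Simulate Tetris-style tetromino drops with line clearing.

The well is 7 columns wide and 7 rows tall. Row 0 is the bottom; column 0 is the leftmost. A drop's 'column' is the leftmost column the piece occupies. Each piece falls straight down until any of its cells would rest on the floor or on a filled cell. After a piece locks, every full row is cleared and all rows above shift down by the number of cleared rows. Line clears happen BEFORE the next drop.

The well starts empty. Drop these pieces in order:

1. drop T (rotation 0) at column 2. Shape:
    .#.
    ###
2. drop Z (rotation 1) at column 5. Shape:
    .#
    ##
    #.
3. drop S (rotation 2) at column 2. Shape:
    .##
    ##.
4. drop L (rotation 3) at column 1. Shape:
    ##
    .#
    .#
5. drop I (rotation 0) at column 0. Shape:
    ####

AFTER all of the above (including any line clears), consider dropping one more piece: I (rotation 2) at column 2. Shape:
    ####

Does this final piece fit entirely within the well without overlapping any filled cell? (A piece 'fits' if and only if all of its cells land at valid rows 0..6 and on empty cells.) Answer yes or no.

Drop 1: T rot0 at col 2 lands with bottom-row=0; cleared 0 line(s) (total 0); column heights now [0 0 1 2 1 0 0], max=2
Drop 2: Z rot1 at col 5 lands with bottom-row=0; cleared 0 line(s) (total 0); column heights now [0 0 1 2 1 2 3], max=3
Drop 3: S rot2 at col 2 lands with bottom-row=2; cleared 0 line(s) (total 0); column heights now [0 0 3 4 4 2 3], max=4
Drop 4: L rot3 at col 1 lands with bottom-row=3; cleared 0 line(s) (total 0); column heights now [0 6 6 4 4 2 3], max=6
Drop 5: I rot0 at col 0 lands with bottom-row=6; cleared 0 line(s) (total 0); column heights now [7 7 7 7 4 2 3], max=7
Test piece I rot2 at col 2 (width 4): heights before test = [7 7 7 7 4 2 3]; fits = False

Answer: no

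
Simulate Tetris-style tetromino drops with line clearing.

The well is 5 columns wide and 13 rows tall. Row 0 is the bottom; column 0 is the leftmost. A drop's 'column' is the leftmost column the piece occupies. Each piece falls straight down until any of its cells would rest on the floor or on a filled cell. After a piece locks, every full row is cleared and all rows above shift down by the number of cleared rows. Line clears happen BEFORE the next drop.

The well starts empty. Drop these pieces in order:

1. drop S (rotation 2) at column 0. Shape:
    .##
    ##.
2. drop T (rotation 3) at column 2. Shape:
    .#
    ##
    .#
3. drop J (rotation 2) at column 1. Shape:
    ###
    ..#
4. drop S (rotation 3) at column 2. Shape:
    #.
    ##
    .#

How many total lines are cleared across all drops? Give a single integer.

Answer: 0

Derivation:
Drop 1: S rot2 at col 0 lands with bottom-row=0; cleared 0 line(s) (total 0); column heights now [1 2 2 0 0], max=2
Drop 2: T rot3 at col 2 lands with bottom-row=1; cleared 0 line(s) (total 0); column heights now [1 2 3 4 0], max=4
Drop 3: J rot2 at col 1 lands with bottom-row=4; cleared 0 line(s) (total 0); column heights now [1 6 6 6 0], max=6
Drop 4: S rot3 at col 2 lands with bottom-row=6; cleared 0 line(s) (total 0); column heights now [1 6 9 8 0], max=9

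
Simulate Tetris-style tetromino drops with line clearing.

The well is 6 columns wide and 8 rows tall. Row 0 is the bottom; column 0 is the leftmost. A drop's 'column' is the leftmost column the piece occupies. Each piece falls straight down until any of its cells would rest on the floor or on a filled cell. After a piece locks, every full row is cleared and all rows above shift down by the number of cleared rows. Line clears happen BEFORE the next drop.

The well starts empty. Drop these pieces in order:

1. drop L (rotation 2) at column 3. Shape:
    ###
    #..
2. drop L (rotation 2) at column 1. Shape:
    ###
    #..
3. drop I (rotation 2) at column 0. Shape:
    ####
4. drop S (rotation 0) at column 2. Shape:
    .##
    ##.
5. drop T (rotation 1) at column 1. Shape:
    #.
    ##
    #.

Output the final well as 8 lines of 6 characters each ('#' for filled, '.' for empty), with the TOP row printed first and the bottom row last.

Answer: ......
.#....
.####.
.###..
####..
.###..
.#.###
...#..

Derivation:
Drop 1: L rot2 at col 3 lands with bottom-row=0; cleared 0 line(s) (total 0); column heights now [0 0 0 2 2 2], max=2
Drop 2: L rot2 at col 1 lands with bottom-row=1; cleared 0 line(s) (total 0); column heights now [0 3 3 3 2 2], max=3
Drop 3: I rot2 at col 0 lands with bottom-row=3; cleared 0 line(s) (total 0); column heights now [4 4 4 4 2 2], max=4
Drop 4: S rot0 at col 2 lands with bottom-row=4; cleared 0 line(s) (total 0); column heights now [4 4 5 6 6 2], max=6
Drop 5: T rot1 at col 1 lands with bottom-row=4; cleared 0 line(s) (total 0); column heights now [4 7 6 6 6 2], max=7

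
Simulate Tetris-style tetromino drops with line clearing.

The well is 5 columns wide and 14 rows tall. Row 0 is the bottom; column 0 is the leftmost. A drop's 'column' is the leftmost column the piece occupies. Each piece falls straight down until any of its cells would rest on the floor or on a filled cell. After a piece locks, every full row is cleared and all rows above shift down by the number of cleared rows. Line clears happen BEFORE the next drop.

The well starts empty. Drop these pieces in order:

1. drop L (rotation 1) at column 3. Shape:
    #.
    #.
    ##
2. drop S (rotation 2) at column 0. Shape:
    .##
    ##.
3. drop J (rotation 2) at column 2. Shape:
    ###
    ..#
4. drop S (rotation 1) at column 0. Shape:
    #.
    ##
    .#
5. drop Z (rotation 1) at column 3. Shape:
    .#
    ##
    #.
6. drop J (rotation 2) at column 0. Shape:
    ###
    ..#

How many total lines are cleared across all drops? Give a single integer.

Answer: 2

Derivation:
Drop 1: L rot1 at col 3 lands with bottom-row=0; cleared 0 line(s) (total 0); column heights now [0 0 0 3 1], max=3
Drop 2: S rot2 at col 0 lands with bottom-row=0; cleared 0 line(s) (total 0); column heights now [1 2 2 3 1], max=3
Drop 3: J rot2 at col 2 lands with bottom-row=2; cleared 0 line(s) (total 0); column heights now [1 2 4 4 4], max=4
Drop 4: S rot1 at col 0 lands with bottom-row=2; cleared 1 line(s) (total 1); column heights now [4 3 2 3 3], max=4
Drop 5: Z rot1 at col 3 lands with bottom-row=3; cleared 0 line(s) (total 1); column heights now [4 3 2 5 6], max=6
Drop 6: J rot2 at col 0 lands with bottom-row=3; cleared 1 line(s) (total 2); column heights now [4 3 4 4 5], max=5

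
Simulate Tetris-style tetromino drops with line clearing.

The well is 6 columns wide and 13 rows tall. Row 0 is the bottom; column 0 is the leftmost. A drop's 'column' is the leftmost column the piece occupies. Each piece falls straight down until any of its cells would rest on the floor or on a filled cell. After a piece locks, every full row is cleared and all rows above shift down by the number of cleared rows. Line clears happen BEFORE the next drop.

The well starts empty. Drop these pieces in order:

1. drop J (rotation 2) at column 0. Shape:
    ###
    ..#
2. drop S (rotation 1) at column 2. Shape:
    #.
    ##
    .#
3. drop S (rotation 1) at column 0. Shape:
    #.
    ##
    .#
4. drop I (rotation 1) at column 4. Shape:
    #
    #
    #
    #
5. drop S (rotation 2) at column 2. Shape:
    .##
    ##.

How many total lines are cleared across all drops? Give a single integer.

Drop 1: J rot2 at col 0 lands with bottom-row=0; cleared 0 line(s) (total 0); column heights now [2 2 2 0 0 0], max=2
Drop 2: S rot1 at col 2 lands with bottom-row=1; cleared 0 line(s) (total 0); column heights now [2 2 4 3 0 0], max=4
Drop 3: S rot1 at col 0 lands with bottom-row=2; cleared 0 line(s) (total 0); column heights now [5 4 4 3 0 0], max=5
Drop 4: I rot1 at col 4 lands with bottom-row=0; cleared 0 line(s) (total 0); column heights now [5 4 4 3 4 0], max=5
Drop 5: S rot2 at col 2 lands with bottom-row=4; cleared 0 line(s) (total 0); column heights now [5 4 5 6 6 0], max=6

Answer: 0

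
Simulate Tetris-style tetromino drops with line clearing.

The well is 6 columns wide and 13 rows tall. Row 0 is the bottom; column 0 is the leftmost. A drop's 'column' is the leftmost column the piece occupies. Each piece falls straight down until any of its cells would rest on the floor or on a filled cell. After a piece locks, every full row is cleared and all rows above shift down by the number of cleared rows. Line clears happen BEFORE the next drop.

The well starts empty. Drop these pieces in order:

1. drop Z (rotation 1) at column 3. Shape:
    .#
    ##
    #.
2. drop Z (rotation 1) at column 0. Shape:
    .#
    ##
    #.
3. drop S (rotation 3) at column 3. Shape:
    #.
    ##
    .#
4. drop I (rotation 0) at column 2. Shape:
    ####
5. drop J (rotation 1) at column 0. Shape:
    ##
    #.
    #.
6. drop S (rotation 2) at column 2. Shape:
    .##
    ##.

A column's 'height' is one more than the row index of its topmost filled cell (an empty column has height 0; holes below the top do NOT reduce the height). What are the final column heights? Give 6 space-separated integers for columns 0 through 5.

Drop 1: Z rot1 at col 3 lands with bottom-row=0; cleared 0 line(s) (total 0); column heights now [0 0 0 2 3 0], max=3
Drop 2: Z rot1 at col 0 lands with bottom-row=0; cleared 0 line(s) (total 0); column heights now [2 3 0 2 3 0], max=3
Drop 3: S rot3 at col 3 lands with bottom-row=3; cleared 0 line(s) (total 0); column heights now [2 3 0 6 5 0], max=6
Drop 4: I rot0 at col 2 lands with bottom-row=6; cleared 0 line(s) (total 0); column heights now [2 3 7 7 7 7], max=7
Drop 5: J rot1 at col 0 lands with bottom-row=2; cleared 0 line(s) (total 0); column heights now [5 5 7 7 7 7], max=7
Drop 6: S rot2 at col 2 lands with bottom-row=7; cleared 0 line(s) (total 0); column heights now [5 5 8 9 9 7], max=9

Answer: 5 5 8 9 9 7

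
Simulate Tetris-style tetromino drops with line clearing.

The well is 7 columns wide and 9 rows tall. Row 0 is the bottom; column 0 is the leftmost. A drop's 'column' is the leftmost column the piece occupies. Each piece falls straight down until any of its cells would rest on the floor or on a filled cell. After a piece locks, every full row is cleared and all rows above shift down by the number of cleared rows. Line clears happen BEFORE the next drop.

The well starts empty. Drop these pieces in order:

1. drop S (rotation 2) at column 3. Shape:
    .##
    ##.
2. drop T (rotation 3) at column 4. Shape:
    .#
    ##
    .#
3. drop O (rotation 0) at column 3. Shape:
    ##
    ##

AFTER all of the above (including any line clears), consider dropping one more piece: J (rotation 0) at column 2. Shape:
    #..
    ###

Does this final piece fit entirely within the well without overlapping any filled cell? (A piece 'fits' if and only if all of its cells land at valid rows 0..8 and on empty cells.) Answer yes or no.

Answer: yes

Derivation:
Drop 1: S rot2 at col 3 lands with bottom-row=0; cleared 0 line(s) (total 0); column heights now [0 0 0 1 2 2 0], max=2
Drop 2: T rot3 at col 4 lands with bottom-row=2; cleared 0 line(s) (total 0); column heights now [0 0 0 1 4 5 0], max=5
Drop 3: O rot0 at col 3 lands with bottom-row=4; cleared 0 line(s) (total 0); column heights now [0 0 0 6 6 5 0], max=6
Test piece J rot0 at col 2 (width 3): heights before test = [0 0 0 6 6 5 0]; fits = True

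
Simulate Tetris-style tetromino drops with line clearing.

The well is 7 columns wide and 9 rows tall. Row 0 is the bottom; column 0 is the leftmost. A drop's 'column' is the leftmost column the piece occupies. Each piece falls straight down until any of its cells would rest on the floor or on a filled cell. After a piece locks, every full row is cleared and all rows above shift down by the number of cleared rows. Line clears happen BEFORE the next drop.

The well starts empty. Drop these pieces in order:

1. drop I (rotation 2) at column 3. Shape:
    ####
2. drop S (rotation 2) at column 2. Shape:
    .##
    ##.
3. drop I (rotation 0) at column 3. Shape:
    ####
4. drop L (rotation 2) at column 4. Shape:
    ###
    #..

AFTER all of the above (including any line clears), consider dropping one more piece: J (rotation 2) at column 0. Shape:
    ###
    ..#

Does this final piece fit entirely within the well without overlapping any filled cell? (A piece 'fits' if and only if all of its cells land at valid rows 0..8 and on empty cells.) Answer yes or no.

Drop 1: I rot2 at col 3 lands with bottom-row=0; cleared 0 line(s) (total 0); column heights now [0 0 0 1 1 1 1], max=1
Drop 2: S rot2 at col 2 lands with bottom-row=1; cleared 0 line(s) (total 0); column heights now [0 0 2 3 3 1 1], max=3
Drop 3: I rot0 at col 3 lands with bottom-row=3; cleared 0 line(s) (total 0); column heights now [0 0 2 4 4 4 4], max=4
Drop 4: L rot2 at col 4 lands with bottom-row=4; cleared 0 line(s) (total 0); column heights now [0 0 2 4 6 6 6], max=6
Test piece J rot2 at col 0 (width 3): heights before test = [0 0 2 4 6 6 6]; fits = True

Answer: yes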